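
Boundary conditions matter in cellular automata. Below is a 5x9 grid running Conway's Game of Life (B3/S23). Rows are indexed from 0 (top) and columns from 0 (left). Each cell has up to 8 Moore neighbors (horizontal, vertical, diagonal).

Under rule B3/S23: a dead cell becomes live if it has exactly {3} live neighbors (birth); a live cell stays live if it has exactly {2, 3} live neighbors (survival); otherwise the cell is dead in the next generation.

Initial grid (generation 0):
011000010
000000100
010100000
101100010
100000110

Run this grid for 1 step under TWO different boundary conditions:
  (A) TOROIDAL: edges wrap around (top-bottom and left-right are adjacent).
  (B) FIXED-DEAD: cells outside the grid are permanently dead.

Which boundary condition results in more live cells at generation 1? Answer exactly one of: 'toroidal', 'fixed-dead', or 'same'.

Answer: toroidal

Derivation:
Under TOROIDAL boundary, generation 1:
010000011
010000000
010100000
101100110
100100110
Population = 15

Under FIXED-DEAD boundary, generation 1:
000000000
010000000
010100000
101100110
010000110
Population = 11

Comparison: toroidal=15, fixed-dead=11 -> toroidal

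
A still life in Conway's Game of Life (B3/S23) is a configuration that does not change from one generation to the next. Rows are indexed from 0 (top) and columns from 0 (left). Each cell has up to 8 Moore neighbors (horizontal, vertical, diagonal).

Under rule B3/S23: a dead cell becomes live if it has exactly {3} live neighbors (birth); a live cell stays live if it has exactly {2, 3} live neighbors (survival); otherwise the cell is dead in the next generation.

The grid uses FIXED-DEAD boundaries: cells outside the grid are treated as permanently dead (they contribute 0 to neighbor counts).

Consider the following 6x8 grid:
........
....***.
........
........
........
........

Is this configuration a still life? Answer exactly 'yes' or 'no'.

Answer: no

Derivation:
Compute generation 1 and compare to generation 0 (given above):
Generation 1:
.....*..
.....*..
.....*..
........
........
........
Cell (0,5) differs: gen0=0 vs gen1=1 -> NOT a still life.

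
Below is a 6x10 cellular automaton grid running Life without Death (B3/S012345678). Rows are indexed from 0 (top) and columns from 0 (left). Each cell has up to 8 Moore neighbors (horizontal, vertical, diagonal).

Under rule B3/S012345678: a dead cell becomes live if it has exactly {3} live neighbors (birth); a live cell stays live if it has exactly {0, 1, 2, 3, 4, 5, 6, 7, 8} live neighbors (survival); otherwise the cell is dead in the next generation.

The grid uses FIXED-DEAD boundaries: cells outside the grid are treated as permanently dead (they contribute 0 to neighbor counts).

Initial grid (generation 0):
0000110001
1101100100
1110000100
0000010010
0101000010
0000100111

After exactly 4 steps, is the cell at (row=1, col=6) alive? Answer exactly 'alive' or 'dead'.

Simulating step by step:
Generation 0 (given above): 21 live cells
Generation 1: 32 live cells
0001110001
1101111110
1111101110
1000010110
0101100010
0000100111
Generation 2: 41 live cells
0011110111
1101111111
1111101111
1000010111
0101111010
0001100111
Generation 3: 45 live cells
0111110111
1101111111
1111101111
1000010111
0111111010
0011101111
Generation 4: 47 live cells
1111110111
1101111111
1111101111
1000010111
0111111010
0111101111

Cell (1,6) at generation 4: 1 -> alive

Answer: alive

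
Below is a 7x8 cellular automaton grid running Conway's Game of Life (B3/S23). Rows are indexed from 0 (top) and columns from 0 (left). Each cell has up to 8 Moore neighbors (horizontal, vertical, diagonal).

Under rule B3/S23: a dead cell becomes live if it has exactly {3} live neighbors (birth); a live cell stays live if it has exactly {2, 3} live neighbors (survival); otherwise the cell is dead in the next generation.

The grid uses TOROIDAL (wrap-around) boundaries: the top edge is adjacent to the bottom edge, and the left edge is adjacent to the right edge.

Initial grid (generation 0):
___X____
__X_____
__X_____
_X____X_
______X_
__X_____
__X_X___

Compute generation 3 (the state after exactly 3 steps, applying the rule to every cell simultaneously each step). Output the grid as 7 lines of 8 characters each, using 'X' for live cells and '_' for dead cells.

Simulating step by step:
Generation 0 (given above): 9 live cells
Generation 1: 8 live cells
__XX____
__XX____
_XX_____
________
________
___X____
__X_____
Generation 2: 5 live cells
_X______
________
_XXX____
________
________
________
__X_____
Generation 3: 3 live cells
(generation 3 grid is the final answer)

Answer: ________
_X______
__X_____
__X_____
________
________
________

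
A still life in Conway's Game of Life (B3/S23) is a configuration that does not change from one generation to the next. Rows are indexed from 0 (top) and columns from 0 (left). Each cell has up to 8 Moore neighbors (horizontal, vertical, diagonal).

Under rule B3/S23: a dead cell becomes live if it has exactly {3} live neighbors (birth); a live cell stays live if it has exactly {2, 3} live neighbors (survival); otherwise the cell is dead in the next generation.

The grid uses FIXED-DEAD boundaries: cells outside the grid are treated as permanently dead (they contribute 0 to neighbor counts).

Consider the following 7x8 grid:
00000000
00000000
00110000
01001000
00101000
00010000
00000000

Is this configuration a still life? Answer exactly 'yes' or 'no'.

Answer: yes

Derivation:
Compute generation 1 and compare to generation 0 (given above):
Generation 1:
00000000
00000000
00110000
01001000
00101000
00010000
00000000
The grids are IDENTICAL -> still life.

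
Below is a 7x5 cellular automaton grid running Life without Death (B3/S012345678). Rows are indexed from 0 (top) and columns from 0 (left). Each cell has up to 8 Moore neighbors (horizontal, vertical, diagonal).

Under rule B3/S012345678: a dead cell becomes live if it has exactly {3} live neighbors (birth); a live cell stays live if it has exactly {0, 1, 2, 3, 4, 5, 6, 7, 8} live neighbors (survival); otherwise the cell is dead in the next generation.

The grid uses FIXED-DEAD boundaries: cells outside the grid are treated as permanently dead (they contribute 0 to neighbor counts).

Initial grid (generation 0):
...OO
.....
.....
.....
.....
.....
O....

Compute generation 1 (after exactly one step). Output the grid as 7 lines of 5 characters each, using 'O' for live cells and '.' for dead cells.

Answer: ...OO
.....
.....
.....
.....
.....
O....

Derivation:
Simulating step by step:
Generation 0 (given above): 3 live cells
Generation 1: 3 live cells
(generation 1 grid is the final answer)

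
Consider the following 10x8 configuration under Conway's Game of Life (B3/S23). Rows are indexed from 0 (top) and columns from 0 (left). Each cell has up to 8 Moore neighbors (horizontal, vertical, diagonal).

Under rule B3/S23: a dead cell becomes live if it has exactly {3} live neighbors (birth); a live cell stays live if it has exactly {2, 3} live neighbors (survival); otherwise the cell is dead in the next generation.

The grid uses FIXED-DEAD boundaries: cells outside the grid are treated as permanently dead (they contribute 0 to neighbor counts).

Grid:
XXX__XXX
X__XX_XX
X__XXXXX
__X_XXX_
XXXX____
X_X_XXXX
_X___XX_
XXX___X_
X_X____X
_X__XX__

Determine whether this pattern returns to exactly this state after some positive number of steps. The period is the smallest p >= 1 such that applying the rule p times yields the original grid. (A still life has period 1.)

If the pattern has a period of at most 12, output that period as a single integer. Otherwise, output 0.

Simulating and comparing each generation to the original:
Gen 0 (original, given above): 44 live cells
Gen 1: 30 live cells, differs from original
Gen 2: 30 live cells, differs from original
Gen 3: 25 live cells, differs from original
Gen 4: 28 live cells, differs from original
Gen 5: 19 live cells, differs from original
Gen 6: 19 live cells, differs from original
Gen 7: 12 live cells, differs from original
Gen 8: 10 live cells, differs from original
Gen 9: 8 live cells, differs from original
Gen 10: 8 live cells, differs from original
Gen 11: 8 live cells, differs from original
Gen 12: 8 live cells, differs from original
No period found within 12 steps.

Answer: 0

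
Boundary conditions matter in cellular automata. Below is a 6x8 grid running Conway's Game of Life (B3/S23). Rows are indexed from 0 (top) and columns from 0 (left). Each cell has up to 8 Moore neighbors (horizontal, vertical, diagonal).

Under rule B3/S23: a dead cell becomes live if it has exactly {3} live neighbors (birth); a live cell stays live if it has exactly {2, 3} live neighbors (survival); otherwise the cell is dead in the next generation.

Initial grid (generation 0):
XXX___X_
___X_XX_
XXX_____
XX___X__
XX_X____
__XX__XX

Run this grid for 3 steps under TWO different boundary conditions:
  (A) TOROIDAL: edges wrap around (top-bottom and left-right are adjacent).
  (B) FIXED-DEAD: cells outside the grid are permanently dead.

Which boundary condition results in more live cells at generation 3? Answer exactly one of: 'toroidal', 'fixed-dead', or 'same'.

Under TOROIDAL boundary, generation 3:
_X__X_XX
_X___X_X
_XXXX___
X_____X_
X_XXXXXX
X_______
Population = 21

Under FIXED-DEAD boundary, generation 3:
___XXXX_
__X____X
__XXXXXX
________
XX__XX__
_X__X___
Population = 18

Comparison: toroidal=21, fixed-dead=18 -> toroidal

Answer: toroidal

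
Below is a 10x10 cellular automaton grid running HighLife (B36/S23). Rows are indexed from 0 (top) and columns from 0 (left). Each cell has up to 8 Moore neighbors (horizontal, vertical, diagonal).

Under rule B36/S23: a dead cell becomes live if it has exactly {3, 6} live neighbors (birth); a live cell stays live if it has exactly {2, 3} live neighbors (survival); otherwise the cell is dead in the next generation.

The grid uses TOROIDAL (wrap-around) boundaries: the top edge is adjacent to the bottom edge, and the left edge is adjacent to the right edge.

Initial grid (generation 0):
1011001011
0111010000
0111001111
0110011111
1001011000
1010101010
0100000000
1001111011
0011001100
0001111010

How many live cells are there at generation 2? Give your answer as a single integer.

Simulating step by step:
Generation 0 (given above): 50 live cells
Generation 1: 33 live cells
1000101011
0000010000
0000000001
0000000000
1001000100
1011101101
0110001010
1101111011
0010000000
0100000110
Generation 2: 43 live cells
1000011011
1000010010
0000000000
0000000000
1111101111
1000111001
1001010101
1001111011
0011111000
1100000110
Population at generation 2: 43

Answer: 43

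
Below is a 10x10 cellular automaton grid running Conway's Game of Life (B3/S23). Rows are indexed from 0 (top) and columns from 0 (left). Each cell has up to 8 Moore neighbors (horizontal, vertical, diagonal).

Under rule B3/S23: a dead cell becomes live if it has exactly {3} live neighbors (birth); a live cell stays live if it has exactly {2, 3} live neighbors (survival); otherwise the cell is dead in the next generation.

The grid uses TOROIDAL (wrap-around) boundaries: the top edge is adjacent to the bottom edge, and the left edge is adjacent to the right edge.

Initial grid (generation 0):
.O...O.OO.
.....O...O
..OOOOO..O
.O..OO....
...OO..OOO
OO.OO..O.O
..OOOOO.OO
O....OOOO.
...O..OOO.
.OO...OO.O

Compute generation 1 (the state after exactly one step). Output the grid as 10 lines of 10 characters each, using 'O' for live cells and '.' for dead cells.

Simulating step by step:
Generation 0 (given above): 47 live cells
Generation 1: 32 live cells
(generation 1 grid is the final answer)

Answer: .OO..O.O.O
O.OO...O.O
O.OO..O...
O......O.O
.O....OO.O
.O........
..O.......
..O.......
OOO.......
OOO..O...O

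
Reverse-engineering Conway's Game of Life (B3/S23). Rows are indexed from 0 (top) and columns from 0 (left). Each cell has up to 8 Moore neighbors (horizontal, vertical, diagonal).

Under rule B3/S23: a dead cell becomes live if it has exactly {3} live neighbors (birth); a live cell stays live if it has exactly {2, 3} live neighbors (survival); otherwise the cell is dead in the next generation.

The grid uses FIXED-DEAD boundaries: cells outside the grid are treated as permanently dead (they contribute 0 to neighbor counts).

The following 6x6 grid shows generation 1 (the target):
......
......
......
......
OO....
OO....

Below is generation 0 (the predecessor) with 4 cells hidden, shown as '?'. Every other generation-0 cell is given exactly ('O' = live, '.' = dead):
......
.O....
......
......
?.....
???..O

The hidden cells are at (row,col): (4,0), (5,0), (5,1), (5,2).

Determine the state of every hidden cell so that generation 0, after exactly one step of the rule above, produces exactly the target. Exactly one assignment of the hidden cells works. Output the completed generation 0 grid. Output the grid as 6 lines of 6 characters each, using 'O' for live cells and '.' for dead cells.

Answer: ......
.O....
......
......
O.....
OO...O

Derivation:
Hidden generation-0 cells (in order): (4,0), (5,0), (5,1), (5,2).
A hidden cell only influences target cells in its own 3x3 neighborhood. Try each of the 2^4 = 16 assignments, step the completed generation 0 forward once under B3/S23, and compare with the target:
  (4,0)=. (5,0)=. (5,1)=. (5,2)=. -> step gives (4,0)='.' but target has 'O' -> reject
  (4,0)=. (5,0)=. (5,1)=. (5,2)=O -> step gives (4,0)='.' but target has 'O' -> reject
  (4,0)=. (5,0)=. (5,1)=O (5,2)=. -> step gives (4,0)='.' but target has 'O' -> reject
  (4,0)=. (5,0)=. (5,1)=O (5,2)=O -> step gives (4,0)='.' but target has 'O' -> reject
  (4,0)=. (5,0)=O (5,1)=. (5,2)=. -> step gives (4,0)='.' but target has 'O' -> reject
  (4,0)=. (5,0)=O (5,1)=. (5,2)=O -> step gives (4,0)='.' but target has 'O' -> reject
  (4,0)=. (5,0)=O (5,1)=O (5,2)=. -> step gives (4,0)='.' but target has 'O' -> reject
  (4,0)=. (5,0)=O (5,1)=O (5,2)=O -> step gives (4,0)='.' but target has 'O' -> reject
  (4,0)=O (5,0)=. (5,1)=. (5,2)=. -> step gives (4,0)='.' but target has 'O' -> reject
  (4,0)=O (5,0)=. (5,1)=. (5,2)=O -> step gives (4,0)='.' but target has 'O' -> reject
  (4,0)=O (5,0)=. (5,1)=O (5,2)=. -> step gives (4,0)='.' but target has 'O' -> reject
  (4,0)=O (5,0)=. (5,1)=O (5,2)=O -> step gives (4,0)='.' but target has 'O' -> reject
  (4,0)=O (5,0)=O (5,1)=. (5,2)=. -> step gives (4,0)='.' but target has 'O' -> reject
  (4,0)=O (5,0)=O (5,1)=. (5,2)=O -> step gives (4,0)='.' but target has 'O' -> reject
  (4,0)=O (5,0)=O (5,1)=O (5,2)=. -> step reproduces the target at every cell -> ACCEPT
  (4,0)=O (5,0)=O (5,1)=O (5,2)=O -> step gives (4,1)='.' but target has 'O' -> reject
Unique solution: (4,0)=live, (5,0)=live, (5,1)=live, (5,2)=dead.
Check: live-neighbor counts of every cell in the completed generation 0:
111000
101000
111000
110000
231011
221010
Applying B3/S23 to generation 0 with these counts gives:
......
......
......
......
OO....
OO....
which matches the target exactly.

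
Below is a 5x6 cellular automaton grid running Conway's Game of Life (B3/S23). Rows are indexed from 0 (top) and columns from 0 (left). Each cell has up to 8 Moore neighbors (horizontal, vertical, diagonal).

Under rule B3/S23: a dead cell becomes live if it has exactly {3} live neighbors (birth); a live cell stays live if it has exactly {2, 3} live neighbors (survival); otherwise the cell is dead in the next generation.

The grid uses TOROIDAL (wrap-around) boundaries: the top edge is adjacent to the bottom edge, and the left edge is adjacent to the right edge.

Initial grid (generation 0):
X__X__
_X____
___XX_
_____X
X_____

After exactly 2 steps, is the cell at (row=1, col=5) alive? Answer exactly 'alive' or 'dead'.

Answer: alive

Derivation:
Simulating step by step:
Generation 0 (given above): 7 live cells
Generation 1: 10 live cells
XX____
__XXX_
____X_
____XX
X____X
Generation 2: 14 live cells
XXXXX_
_XXXXX
______
X___X_
_X__X_

Cell (1,5) at generation 2: 1 -> alive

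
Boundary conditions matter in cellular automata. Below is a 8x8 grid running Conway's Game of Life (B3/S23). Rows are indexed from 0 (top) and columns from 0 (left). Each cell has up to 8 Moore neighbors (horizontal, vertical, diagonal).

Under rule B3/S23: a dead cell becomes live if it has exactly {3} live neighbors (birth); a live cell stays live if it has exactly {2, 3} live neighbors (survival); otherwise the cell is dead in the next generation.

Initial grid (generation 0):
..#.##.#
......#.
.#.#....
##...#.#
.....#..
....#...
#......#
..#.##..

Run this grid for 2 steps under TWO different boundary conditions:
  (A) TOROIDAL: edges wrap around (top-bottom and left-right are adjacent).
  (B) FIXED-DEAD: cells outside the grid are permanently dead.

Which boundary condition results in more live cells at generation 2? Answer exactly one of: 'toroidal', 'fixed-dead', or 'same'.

Answer: toroidal

Derivation:
Under TOROIDAL boundary, generation 2:
###....#
.##.#.##
........
..#.#...
#..##.#.
...#..#.
#..#.##.
#.....#.
Population = 23

Under FIXED-DEAD boundary, generation 2:
...#..#.
..###..#
#.....##
#.#.#.##
.#.##.#.
...#..#.
....#...
....#...
Population = 22

Comparison: toroidal=23, fixed-dead=22 -> toroidal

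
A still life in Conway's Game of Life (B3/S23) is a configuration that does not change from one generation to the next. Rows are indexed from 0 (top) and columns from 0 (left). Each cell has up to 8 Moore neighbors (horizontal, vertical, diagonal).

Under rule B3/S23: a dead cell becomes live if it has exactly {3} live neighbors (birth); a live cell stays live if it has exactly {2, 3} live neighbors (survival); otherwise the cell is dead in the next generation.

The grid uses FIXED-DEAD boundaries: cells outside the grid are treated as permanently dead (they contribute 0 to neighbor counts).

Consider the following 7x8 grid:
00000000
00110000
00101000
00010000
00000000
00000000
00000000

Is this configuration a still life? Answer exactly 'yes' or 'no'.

Compute generation 1 and compare to generation 0 (given above):
Generation 1:
00000000
00110000
00101000
00010000
00000000
00000000
00000000
The grids are IDENTICAL -> still life.

Answer: yes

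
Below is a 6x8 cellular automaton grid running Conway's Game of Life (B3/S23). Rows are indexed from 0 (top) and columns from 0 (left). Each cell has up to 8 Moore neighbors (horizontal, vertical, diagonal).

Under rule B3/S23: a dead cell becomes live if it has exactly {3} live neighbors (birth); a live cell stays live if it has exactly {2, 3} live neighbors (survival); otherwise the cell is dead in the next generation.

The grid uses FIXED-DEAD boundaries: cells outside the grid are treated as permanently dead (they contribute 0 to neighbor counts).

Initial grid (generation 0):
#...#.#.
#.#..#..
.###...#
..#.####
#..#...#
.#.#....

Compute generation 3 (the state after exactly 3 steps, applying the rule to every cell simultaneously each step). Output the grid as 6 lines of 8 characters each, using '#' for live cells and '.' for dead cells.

Simulating step by step:
Generation 0 (given above): 20 live cells
Generation 1: 16 live cells
.#...#..
#.#.###.
.......#
....##.#
.#.#.#.#
..#.....
Generation 2: 17 live cells
.#..###.
.#..###.
...#...#
....##.#
..##.#..
..#.....
Generation 3: 15 live cells
(generation 3 grid is the final answer)

Answer: ....#.#.
..##...#
...#...#
..#..#..
..##.##.
..##....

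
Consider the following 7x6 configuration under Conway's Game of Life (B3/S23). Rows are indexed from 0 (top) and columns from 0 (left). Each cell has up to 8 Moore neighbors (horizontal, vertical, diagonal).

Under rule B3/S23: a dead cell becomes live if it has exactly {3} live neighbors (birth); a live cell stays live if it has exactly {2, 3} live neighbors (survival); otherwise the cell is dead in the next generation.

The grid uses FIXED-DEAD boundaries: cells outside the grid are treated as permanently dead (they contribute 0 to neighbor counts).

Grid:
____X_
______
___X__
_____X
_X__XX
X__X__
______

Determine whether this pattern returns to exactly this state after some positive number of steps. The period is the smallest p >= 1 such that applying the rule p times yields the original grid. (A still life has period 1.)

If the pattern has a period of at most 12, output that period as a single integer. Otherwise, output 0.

Answer: 0

Derivation:
Simulating and comparing each generation to the original:
Gen 0 (original, given above): 8 live cells
Gen 1: 4 live cells, differs from original
Gen 2: 6 live cells, differs from original
Gen 3: 5 live cells, differs from original
Gen 4: 3 live cells, differs from original
Gen 5: 2 live cells, differs from original
Gen 6: 0 live cells, differs from original
Gen 7: 0 live cells, differs from original
Gen 8: 0 live cells, differs from original
Gen 9: 0 live cells, differs from original
Gen 10: 0 live cells, differs from original
Gen 11: 0 live cells, differs from original
Gen 12: 0 live cells, differs from original
No period found within 12 steps.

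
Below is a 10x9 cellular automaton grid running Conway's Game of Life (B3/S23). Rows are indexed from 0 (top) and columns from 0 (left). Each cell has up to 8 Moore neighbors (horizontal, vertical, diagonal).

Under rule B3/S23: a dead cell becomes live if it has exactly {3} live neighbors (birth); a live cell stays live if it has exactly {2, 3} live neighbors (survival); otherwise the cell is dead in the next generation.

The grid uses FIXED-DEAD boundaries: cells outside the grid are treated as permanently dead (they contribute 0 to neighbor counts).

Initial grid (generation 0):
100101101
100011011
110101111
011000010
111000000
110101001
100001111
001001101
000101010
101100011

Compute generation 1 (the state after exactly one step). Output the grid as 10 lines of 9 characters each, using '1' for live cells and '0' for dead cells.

Simulating step by step:
Generation 0 (given above): 45 live cells
Generation 1: 29 live cells
(generation 1 grid is the final answer)

Answer: 000001101
101100000
100101000
000100011
000100000
000011001
101000001
000000001
010101000
001110111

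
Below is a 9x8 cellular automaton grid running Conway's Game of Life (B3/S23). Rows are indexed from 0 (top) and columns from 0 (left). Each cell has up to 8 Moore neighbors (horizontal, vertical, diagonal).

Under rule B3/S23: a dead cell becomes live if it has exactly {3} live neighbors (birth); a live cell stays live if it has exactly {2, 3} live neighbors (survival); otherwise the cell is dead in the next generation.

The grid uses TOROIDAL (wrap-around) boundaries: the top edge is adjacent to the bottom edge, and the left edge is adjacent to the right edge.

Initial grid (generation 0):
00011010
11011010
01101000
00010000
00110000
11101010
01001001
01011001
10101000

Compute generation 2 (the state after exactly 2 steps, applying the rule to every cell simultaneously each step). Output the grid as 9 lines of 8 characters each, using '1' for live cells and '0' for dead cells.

Answer: 00100000
00000001
00101101
11011000
10011000
10011001
00010000
01111100
00100011

Derivation:
Simulating step by step:
Generation 0 (given above): 29 live cells
Generation 1: 26 live cells
10000000
11000001
11001100
01001000
00001000
10001101
00001011
01001101
11100001
Generation 2: 26 live cells
(generation 2 grid is the final answer)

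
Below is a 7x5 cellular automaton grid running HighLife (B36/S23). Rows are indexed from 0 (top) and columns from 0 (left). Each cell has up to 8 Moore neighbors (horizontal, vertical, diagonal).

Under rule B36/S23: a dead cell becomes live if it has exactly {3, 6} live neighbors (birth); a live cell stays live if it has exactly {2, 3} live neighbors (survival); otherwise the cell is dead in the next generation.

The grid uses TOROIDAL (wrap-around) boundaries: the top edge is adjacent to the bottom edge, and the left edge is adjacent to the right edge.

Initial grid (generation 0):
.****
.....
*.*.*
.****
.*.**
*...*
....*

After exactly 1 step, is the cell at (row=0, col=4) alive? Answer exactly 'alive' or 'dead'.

Answer: alive

Derivation:
Simulating step by step:
Generation 0 (given above): 17 live cells
Generation 1: 12 live cells
*.***
.....
*.*.*
*....
**...
.....
.**..

Cell (0,4) at generation 1: 1 -> alive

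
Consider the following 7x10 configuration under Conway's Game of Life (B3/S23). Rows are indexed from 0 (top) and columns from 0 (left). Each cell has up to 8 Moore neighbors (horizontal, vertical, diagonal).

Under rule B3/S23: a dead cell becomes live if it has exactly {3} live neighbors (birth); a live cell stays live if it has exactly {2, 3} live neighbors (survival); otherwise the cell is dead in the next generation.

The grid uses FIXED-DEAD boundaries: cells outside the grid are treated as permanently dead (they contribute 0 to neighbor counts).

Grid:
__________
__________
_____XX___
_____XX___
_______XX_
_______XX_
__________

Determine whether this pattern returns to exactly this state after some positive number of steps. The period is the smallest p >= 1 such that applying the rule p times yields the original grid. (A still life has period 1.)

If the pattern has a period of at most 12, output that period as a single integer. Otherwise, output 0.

Simulating and comparing each generation to the original:
Gen 0 (original, given above): 8 live cells
Gen 1: 6 live cells, differs from original
Gen 2: 8 live cells, MATCHES original -> period = 2

Answer: 2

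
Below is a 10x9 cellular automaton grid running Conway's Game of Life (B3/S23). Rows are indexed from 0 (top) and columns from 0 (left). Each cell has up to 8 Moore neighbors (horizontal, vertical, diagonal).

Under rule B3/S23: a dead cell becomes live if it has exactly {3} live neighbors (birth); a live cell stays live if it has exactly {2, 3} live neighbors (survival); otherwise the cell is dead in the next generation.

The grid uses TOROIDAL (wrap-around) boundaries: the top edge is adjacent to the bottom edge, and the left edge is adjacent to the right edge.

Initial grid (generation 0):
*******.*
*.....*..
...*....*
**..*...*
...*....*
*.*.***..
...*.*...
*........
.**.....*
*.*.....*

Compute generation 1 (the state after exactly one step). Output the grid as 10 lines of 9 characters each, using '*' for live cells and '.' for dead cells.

Answer: ..*****..
......*..
.*.....**
..***..**
..**...**
..*..**..
.*.*.**..
***......
..*.....*
....**...

Derivation:
Simulating step by step:
Generation 0 (given above): 32 live cells
Generation 1: 32 live cells
(generation 1 grid is the final answer)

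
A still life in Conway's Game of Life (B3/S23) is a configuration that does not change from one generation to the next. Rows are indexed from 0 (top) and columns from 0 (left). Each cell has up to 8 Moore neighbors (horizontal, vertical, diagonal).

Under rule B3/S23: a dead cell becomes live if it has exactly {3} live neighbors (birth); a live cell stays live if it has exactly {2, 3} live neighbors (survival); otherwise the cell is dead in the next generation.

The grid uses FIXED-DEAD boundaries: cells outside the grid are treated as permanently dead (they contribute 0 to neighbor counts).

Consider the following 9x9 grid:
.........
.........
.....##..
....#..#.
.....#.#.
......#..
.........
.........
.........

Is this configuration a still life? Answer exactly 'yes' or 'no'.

Compute generation 1 and compare to generation 0 (given above):
Generation 1:
.........
.........
.....##..
....#..#.
.....#.#.
......#..
.........
.........
.........
The grids are IDENTICAL -> still life.

Answer: yes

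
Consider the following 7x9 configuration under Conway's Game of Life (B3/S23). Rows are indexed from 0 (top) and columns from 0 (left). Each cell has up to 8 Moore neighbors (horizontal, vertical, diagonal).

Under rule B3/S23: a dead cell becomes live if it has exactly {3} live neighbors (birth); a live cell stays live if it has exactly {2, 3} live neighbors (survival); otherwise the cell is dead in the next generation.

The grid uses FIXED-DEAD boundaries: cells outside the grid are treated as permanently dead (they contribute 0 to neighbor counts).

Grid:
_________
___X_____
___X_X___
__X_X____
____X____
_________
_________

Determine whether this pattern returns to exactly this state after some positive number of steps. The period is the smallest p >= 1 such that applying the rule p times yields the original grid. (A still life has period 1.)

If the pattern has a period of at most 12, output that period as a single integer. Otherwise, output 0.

Simulating and comparing each generation to the original:
Gen 0 (original, given above): 6 live cells
Gen 1: 6 live cells, differs from original
Gen 2: 6 live cells, MATCHES original -> period = 2

Answer: 2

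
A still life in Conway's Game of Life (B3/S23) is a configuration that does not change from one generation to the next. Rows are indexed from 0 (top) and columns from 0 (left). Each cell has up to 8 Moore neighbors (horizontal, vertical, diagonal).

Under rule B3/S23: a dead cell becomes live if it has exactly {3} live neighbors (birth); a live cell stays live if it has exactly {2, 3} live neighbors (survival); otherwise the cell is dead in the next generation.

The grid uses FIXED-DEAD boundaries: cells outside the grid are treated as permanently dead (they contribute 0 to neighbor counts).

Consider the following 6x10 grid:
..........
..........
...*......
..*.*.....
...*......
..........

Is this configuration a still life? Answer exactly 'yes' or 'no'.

Answer: yes

Derivation:
Compute generation 1 and compare to generation 0 (given above):
Generation 1:
..........
..........
...*......
..*.*.....
...*......
..........
The grids are IDENTICAL -> still life.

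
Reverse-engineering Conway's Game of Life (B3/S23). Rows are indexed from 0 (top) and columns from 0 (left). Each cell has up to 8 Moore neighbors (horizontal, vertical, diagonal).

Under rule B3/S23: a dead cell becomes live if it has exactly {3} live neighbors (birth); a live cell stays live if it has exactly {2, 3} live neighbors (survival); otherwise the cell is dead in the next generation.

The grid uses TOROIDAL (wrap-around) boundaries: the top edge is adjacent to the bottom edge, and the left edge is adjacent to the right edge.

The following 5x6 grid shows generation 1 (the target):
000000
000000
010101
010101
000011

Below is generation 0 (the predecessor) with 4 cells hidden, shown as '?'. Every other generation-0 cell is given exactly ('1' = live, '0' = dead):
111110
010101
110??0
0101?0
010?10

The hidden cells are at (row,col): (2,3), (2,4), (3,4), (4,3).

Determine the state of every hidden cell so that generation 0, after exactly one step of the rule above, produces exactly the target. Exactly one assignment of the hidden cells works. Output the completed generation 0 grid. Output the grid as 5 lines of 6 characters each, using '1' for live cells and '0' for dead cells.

Answer: 111110
010101
110110
010100
010010

Derivation:
Hidden generation-0 cells (in order): (2,3), (2,4), (3,4), (4,3).
A hidden cell only influences target cells in its own 3x3 neighborhood. Try each of the 2^4 = 16 assignments, step the completed generation 0 forward once under B3/S23, and compare with the target:
  (2,3)=0 (2,4)=0 (3,4)=0 (4,3)=0 -> step gives (1,3)='1' but target has '0' -> reject
  (2,3)=0 (2,4)=0 (3,4)=0 (4,3)=1 -> step gives (1,3)='1' but target has '0' -> reject
  (2,3)=0 (2,4)=0 (3,4)=1 (4,3)=0 -> step gives (1,3)='1' but target has '0' -> reject
  (2,3)=0 (2,4)=0 (3,4)=1 (4,3)=1 -> step gives (1,3)='1' but target has '0' -> reject
  (2,3)=0 (2,4)=1 (3,4)=0 (4,3)=0 -> step gives (2,4)='1' but target has '0' -> reject
  (2,3)=0 (2,4)=1 (3,4)=0 (4,3)=1 -> step gives (2,4)='1' but target has '0' -> reject
  (2,3)=0 (2,4)=1 (3,4)=1 (4,3)=0 -> step gives (2,3)='0' but target has '1' -> reject
  (2,3)=0 (2,4)=1 (3,4)=1 (4,3)=1 -> step gives (2,3)='0' but target has '1' -> reject
  (2,3)=1 (2,4)=0 (3,4)=0 (4,3)=0 -> step gives (1,5)='1' but target has '0' -> reject
  (2,3)=1 (2,4)=0 (3,4)=0 (4,3)=1 -> step gives (1,5)='1' but target has '0' -> reject
  (2,3)=1 (2,4)=0 (3,4)=1 (4,3)=0 -> step gives (1,5)='1' but target has '0' -> reject
  (2,3)=1 (2,4)=0 (3,4)=1 (4,3)=1 -> step gives (1,5)='1' but target has '0' -> reject
  (2,3)=1 (2,4)=1 (3,4)=0 (4,3)=0 -> step reproduces the target at every cell -> ACCEPT
  (2,3)=1 (2,4)=1 (3,4)=0 (4,3)=1 -> step gives (3,3)='0' but target has '1' -> reject
  (2,3)=1 (2,4)=1 (3,4)=1 (4,3)=0 -> step gives (2,3)='0' but target has '1' -> reject
  (2,3)=1 (2,4)=1 (3,4)=1 (4,3)=1 -> step gives (2,3)='0' but target has '1' -> reject
Unique solution: (2,3)=live, (2,4)=live, (3,4)=dead, (4,3)=dead.
Check: live-neighbor counts of every cell in the completed generation 0:
445444
657564
436343
435343
446533
Applying B3/S23 to generation 0 with these counts gives:
000000
000000
010101
010101
000011
which matches the target exactly.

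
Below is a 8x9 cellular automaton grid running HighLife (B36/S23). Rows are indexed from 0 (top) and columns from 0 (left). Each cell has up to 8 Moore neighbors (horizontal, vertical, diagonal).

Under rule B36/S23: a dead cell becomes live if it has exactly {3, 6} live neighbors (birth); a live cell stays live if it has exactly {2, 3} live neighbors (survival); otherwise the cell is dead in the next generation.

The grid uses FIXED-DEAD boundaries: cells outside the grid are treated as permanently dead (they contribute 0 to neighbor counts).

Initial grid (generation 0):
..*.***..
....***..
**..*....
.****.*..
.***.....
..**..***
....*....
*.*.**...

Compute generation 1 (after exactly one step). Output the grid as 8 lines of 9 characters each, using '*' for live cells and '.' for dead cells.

Answer: ...**.*..
.*....*..
**...**..
....**...
.....**..
.*..*..*.
.**.*.**.
...***...

Derivation:
Simulating step by step:
Generation 0 (given above): 28 live cells
Generation 1: 24 live cells
(generation 1 grid is the final answer)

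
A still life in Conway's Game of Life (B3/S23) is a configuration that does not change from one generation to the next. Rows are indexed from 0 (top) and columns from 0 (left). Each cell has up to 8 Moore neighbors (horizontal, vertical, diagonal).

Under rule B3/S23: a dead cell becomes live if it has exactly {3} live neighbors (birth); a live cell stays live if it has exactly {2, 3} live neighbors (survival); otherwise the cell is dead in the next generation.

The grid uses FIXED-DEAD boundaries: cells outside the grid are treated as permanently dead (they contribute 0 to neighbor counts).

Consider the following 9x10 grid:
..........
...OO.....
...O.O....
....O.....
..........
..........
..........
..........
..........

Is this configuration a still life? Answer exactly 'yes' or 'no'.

Compute generation 1 and compare to generation 0 (given above):
Generation 1:
..........
...OO.....
...O.O....
....O.....
..........
..........
..........
..........
..........
The grids are IDENTICAL -> still life.

Answer: yes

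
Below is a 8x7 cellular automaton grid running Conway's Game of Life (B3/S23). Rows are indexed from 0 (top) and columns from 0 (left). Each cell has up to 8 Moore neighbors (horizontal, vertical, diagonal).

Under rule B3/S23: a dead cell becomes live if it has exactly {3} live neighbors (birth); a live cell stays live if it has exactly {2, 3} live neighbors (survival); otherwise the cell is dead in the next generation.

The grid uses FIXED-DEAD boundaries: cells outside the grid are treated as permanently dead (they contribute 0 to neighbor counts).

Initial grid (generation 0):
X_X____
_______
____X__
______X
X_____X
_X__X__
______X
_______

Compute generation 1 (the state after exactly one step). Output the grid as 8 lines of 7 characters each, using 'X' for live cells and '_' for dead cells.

Simulating step by step:
Generation 0 (given above): 9 live cells
Generation 1: 3 live cells
(generation 1 grid is the final answer)

Answer: _______
_______
_______
_____X_
_____X_
_____X_
_______
_______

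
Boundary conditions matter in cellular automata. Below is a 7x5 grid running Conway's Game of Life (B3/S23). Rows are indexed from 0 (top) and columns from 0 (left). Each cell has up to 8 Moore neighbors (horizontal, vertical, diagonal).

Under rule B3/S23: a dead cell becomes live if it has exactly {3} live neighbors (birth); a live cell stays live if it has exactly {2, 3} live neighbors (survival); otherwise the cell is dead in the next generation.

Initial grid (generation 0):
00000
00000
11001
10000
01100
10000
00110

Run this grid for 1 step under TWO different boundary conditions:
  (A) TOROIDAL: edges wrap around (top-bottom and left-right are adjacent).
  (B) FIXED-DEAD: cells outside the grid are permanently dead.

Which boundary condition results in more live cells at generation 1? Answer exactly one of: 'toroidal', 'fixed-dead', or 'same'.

Under TOROIDAL boundary, generation 1:
00000
10000
11001
00101
11000
00010
00000
Population = 9

Under FIXED-DEAD boundary, generation 1:
00000
00000
11000
10100
11000
00010
00000
Population = 7

Comparison: toroidal=9, fixed-dead=7 -> toroidal

Answer: toroidal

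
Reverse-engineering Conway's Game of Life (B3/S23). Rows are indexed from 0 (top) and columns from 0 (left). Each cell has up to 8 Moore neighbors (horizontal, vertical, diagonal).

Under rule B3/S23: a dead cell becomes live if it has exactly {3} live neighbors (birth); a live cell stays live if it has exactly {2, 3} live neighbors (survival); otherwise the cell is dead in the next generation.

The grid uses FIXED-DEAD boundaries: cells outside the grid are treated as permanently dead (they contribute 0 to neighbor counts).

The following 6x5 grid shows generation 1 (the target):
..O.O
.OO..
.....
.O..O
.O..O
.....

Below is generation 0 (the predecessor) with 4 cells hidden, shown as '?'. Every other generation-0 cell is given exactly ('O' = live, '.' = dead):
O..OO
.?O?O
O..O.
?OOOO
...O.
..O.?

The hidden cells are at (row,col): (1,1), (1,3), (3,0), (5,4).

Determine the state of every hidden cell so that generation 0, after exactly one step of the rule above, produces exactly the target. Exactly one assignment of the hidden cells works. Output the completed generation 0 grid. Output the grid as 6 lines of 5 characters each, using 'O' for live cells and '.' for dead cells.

Hidden generation-0 cells (in order): (1,1), (1,3), (3,0), (5,4).
A hidden cell only influences target cells in its own 3x3 neighborhood. Try each of the 2^4 = 16 assignments, step the completed generation 0 forward once under B3/S23, and compare with the target:
  (1,1)=. (1,3)=. (3,0)=. (5,4)=. -> step gives (0,2)='.' but target has 'O' -> reject
  (1,1)=. (1,3)=. (3,0)=. (5,4)=O -> step gives (0,2)='.' but target has 'O' -> reject
  (1,1)=. (1,3)=. (3,0)=O (5,4)=. -> step gives (0,2)='.' but target has 'O' -> reject
  (1,1)=. (1,3)=. (3,0)=O (5,4)=O -> step gives (0,2)='.' but target has 'O' -> reject
  (1,1)=. (1,3)=O (3,0)=. (5,4)=. -> step reproduces the target at every cell -> ACCEPT
  (1,1)=. (1,3)=O (3,0)=. (5,4)=O -> step gives (4,4)='.' but target has 'O' -> reject
  (1,1)=. (1,3)=O (3,0)=O (5,4)=. -> step gives (2,0)='O' but target has '.' -> reject
  (1,1)=. (1,3)=O (3,0)=O (5,4)=O -> step gives (2,0)='O' but target has '.' -> reject
  (1,1)=O (1,3)=. (3,0)=. (5,4)=. -> step gives (0,1)='O' but target has '.' -> reject
  (1,1)=O (1,3)=. (3,0)=. (5,4)=O -> step gives (0,1)='O' but target has '.' -> reject
  (1,1)=O (1,3)=. (3,0)=O (5,4)=. -> step gives (0,1)='O' but target has '.' -> reject
  (1,1)=O (1,3)=. (3,0)=O (5,4)=O -> step gives (0,1)='O' but target has '.' -> reject
  (1,1)=O (1,3)=O (3,0)=. (5,4)=. -> step gives (0,1)='O' but target has '.' -> reject
  (1,1)=O (1,3)=O (3,0)=. (5,4)=O -> step gives (0,1)='O' but target has '.' -> reject
  (1,1)=O (1,3)=O (3,0)=O (5,4)=. -> step gives (0,1)='O' but target has '.' -> reject
  (1,1)=O (1,3)=O (3,0)=O (5,4)=O -> step gives (0,1)='O' but target has '.' -> reject
Unique solution: (1,1)=dead, (1,3)=live, (3,0)=dead, (5,4)=dead.
Check: live-neighbor counts of every cell in the completed generation 0:
02343
23354
14665
22443
13543
01121
Applying B3/S23 to generation 0 with these counts gives:
..O.O
.OO..
.....
.O..O
.O..O
.....
which matches the target exactly.

Answer: O..OO
..OOO
O..O.
.OOOO
...O.
..O..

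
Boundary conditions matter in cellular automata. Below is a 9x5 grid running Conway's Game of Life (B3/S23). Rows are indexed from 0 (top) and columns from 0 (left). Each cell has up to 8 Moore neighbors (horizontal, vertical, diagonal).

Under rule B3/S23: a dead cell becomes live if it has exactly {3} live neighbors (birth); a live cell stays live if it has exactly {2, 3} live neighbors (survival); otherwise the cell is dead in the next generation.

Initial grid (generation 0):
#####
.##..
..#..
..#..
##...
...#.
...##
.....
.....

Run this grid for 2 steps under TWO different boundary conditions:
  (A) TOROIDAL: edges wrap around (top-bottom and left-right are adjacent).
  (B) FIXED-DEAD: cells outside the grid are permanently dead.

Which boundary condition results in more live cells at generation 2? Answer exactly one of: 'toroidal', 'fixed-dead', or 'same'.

Answer: same

Derivation:
Under TOROIDAL boundary, generation 2:
.....
#.#..
..##.
.....
.....
#....
..###
.#...
.##..
Population = 11

Under FIXED-DEAD boundary, generation 2:
.....
.###.
.###.
.....
.#...
.#..#
..#.#
.....
.....
Population = 11

Comparison: toroidal=11, fixed-dead=11 -> same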